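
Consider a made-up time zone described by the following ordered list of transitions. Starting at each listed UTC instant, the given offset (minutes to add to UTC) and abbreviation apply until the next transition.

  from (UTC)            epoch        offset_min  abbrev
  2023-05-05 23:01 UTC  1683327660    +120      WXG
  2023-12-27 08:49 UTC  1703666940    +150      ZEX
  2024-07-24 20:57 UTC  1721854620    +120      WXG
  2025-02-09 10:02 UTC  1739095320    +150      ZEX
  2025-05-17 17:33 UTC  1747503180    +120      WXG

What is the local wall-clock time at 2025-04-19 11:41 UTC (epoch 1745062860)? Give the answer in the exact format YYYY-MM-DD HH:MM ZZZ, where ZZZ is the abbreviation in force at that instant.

2025-04-19 14:11 ZEX

Query: 2025-04-19 11:41 UTC
Rule 4/5 (ZEX, +02:30): 2025-02-09 10:02 UTC ≤ query < 2025-05-17 17:33 UTC
11·60 + 41 + 150 = 851 min
851 = 0·1440 + 851; 851 = 14·60 + 11 → 14:11, same day
→ 2025-04-19 14:11 ZEX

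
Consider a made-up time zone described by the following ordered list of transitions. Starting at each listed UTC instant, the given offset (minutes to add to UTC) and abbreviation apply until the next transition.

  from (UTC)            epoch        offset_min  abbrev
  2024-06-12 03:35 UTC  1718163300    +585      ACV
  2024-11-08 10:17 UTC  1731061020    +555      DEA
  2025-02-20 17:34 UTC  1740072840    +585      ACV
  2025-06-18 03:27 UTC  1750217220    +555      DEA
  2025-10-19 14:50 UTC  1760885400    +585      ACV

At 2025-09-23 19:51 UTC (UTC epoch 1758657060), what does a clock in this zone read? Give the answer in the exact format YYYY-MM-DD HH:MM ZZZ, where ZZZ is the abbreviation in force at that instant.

Query: 2025-09-23 19:51 UTC
Rule 4/5 (DEA, +09:15): 2025-06-18 03:27 UTC ≤ query < 2025-10-19 14:50 UTC
19·60 + 51 + 555 = 1746 min
1746 = 1·1440 + 306; 306 = 5·60 + 6 → 05:06, 2025-09-23 + 1 day = 2025-09-24
→ 2025-09-24 05:06 DEA

2025-09-24 05:06 DEA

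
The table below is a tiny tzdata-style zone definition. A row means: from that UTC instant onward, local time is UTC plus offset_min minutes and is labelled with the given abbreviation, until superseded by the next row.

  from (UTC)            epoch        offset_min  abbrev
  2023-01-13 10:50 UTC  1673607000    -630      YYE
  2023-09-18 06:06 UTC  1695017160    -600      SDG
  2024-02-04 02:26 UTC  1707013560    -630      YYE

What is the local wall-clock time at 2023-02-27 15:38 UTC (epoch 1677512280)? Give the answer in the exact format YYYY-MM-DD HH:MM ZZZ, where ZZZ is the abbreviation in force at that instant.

2023-02-27 05:08 YYE

Query: 2023-02-27 15:38 UTC
Rule 1/3 (YYE, -10:30): 2023-01-13 10:50 UTC ≤ query < 2023-09-18 06:06 UTC
15·60 + 38 - 630 = 308 min
308 = 0·1440 + 308; 308 = 5·60 + 8 → 05:08, same day
→ 2023-02-27 05:08 YYE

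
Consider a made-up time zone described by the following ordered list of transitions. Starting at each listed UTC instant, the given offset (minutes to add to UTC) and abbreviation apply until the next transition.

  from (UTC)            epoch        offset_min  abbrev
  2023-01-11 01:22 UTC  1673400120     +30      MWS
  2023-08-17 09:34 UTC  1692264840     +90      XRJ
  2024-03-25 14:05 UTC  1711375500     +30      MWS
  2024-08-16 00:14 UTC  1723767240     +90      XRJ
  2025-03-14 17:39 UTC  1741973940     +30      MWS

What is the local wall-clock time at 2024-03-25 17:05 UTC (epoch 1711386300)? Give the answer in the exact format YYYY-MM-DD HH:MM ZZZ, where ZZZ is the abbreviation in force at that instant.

2024-03-25 17:35 MWS

Query: 2024-03-25 17:05 UTC
Rule 3/5 (MWS, +00:30): 2024-03-25 14:05 UTC ≤ query < 2024-08-16 00:14 UTC
17·60 + 5 + 30 = 1055 min
1055 = 0·1440 + 1055; 1055 = 17·60 + 35 → 17:35, same day
→ 2024-03-25 17:35 MWS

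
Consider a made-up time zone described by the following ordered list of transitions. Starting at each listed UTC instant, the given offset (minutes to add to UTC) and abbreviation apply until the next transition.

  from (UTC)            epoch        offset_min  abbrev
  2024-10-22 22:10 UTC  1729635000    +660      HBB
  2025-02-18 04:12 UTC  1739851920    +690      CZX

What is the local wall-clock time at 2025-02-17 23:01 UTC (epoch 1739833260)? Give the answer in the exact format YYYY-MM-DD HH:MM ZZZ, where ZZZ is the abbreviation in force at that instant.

2025-02-18 10:01 HBB

Query: 2025-02-17 23:01 UTC
Rule 1/2 (HBB, +11:00): 2024-10-22 22:10 UTC ≤ query < 2025-02-18 04:12 UTC
23·60 + 1 + 660 = 2041 min
2041 = 1·1440 + 601; 601 = 10·60 + 1 → 10:01, 2025-02-17 + 1 day = 2025-02-18
→ 2025-02-18 10:01 HBB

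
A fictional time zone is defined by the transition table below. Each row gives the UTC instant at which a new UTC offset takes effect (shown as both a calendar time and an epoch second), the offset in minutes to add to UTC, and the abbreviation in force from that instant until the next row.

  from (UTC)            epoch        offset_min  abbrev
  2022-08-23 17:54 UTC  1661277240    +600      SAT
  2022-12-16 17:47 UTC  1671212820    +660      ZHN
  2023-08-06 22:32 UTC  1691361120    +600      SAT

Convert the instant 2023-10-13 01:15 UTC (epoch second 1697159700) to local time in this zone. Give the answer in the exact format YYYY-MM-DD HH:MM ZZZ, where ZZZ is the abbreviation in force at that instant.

Query: 2023-10-13 01:15 UTC
Rule 3/3 (SAT, +10:00): 2023-08-06 22:32 UTC ≤ query < +∞
1·60 + 15 + 600 = 675 min
675 = 0·1440 + 675; 675 = 11·60 + 15 → 11:15, same day
→ 2023-10-13 11:15 SAT

2023-10-13 11:15 SAT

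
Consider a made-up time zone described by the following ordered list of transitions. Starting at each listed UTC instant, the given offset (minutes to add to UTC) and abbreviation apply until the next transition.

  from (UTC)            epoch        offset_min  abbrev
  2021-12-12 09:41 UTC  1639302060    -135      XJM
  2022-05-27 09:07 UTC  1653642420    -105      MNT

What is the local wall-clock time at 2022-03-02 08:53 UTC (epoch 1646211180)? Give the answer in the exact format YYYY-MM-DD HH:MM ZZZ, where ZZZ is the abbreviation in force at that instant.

2022-03-02 06:38 XJM

Query: 2022-03-02 08:53 UTC
Rule 1/2 (XJM, -02:15): 2021-12-12 09:41 UTC ≤ query < 2022-05-27 09:07 UTC
8·60 + 53 - 135 = 398 min
398 = 0·1440 + 398; 398 = 6·60 + 38 → 06:38, same day
→ 2022-03-02 06:38 XJM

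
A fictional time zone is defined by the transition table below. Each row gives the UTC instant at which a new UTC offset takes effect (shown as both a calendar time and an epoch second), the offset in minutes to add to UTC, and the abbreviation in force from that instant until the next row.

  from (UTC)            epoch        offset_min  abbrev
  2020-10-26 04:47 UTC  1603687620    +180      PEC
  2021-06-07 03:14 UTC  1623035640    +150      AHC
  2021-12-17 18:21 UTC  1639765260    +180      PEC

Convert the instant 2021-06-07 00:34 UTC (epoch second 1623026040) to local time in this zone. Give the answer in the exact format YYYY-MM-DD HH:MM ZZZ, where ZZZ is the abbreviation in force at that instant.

2021-06-07 03:34 PEC

Query: 2021-06-07 00:34 UTC
Rule 1/3 (PEC, +03:00): 2020-10-26 04:47 UTC ≤ query < 2021-06-07 03:14 UTC
0·60 + 34 + 180 = 214 min
214 = 0·1440 + 214; 214 = 3·60 + 34 → 03:34, same day
→ 2021-06-07 03:34 PEC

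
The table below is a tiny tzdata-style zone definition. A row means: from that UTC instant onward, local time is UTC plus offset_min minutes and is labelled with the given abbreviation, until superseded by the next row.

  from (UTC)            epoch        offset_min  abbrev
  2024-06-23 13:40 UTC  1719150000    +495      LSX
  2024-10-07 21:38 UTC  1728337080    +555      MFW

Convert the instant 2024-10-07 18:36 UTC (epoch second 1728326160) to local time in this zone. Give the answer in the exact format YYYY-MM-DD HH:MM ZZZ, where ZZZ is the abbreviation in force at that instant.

Query: 2024-10-07 18:36 UTC
Rule 1/2 (LSX, +08:15): 2024-06-23 13:40 UTC ≤ query < 2024-10-07 21:38 UTC
18·60 + 36 + 495 = 1611 min
1611 = 1·1440 + 171; 171 = 2·60 + 51 → 02:51, 2024-10-07 + 1 day = 2024-10-08
→ 2024-10-08 02:51 LSX

2024-10-08 02:51 LSX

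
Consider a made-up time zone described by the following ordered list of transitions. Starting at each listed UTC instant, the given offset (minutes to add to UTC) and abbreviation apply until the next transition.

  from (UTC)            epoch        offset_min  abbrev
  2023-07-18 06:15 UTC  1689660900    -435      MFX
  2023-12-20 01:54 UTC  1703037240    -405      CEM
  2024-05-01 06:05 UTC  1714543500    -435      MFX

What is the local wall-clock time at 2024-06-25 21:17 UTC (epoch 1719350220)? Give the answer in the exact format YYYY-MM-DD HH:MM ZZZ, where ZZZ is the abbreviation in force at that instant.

2024-06-25 14:02 MFX

Query: 2024-06-25 21:17 UTC
Rule 3/3 (MFX, -07:15): 2024-05-01 06:05 UTC ≤ query < +∞
21·60 + 17 - 435 = 842 min
842 = 0·1440 + 842; 842 = 14·60 + 2 → 14:02, same day
→ 2024-06-25 14:02 MFX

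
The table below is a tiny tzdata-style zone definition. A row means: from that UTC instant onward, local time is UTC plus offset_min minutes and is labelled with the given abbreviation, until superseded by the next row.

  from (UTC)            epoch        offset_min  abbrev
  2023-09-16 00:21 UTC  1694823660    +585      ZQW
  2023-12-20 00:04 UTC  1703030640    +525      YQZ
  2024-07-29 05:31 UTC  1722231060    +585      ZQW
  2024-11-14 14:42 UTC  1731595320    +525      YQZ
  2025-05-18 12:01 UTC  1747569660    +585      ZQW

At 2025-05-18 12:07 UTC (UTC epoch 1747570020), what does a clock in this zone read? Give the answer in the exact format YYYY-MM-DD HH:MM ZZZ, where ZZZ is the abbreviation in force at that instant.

2025-05-18 21:52 ZQW

Query: 2025-05-18 12:07 UTC
Rule 5/5 (ZQW, +09:45): 2025-05-18 12:01 UTC ≤ query < +∞
12·60 + 7 + 585 = 1312 min
1312 = 0·1440 + 1312; 1312 = 21·60 + 52 → 21:52, same day
→ 2025-05-18 21:52 ZQW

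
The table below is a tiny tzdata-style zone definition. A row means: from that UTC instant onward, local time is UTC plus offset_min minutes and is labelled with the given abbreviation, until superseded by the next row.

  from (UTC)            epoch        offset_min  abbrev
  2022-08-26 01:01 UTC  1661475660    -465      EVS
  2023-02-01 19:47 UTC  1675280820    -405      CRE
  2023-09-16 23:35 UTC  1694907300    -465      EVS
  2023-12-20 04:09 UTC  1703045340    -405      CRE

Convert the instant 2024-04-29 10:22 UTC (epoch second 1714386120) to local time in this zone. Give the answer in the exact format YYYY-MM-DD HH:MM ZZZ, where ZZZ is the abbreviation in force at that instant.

2024-04-29 03:37 CRE

Query: 2024-04-29 10:22 UTC
Rule 4/4 (CRE, -06:45): 2023-12-20 04:09 UTC ≤ query < +∞
10·60 + 22 - 405 = 217 min
217 = 0·1440 + 217; 217 = 3·60 + 37 → 03:37, same day
→ 2024-04-29 03:37 CRE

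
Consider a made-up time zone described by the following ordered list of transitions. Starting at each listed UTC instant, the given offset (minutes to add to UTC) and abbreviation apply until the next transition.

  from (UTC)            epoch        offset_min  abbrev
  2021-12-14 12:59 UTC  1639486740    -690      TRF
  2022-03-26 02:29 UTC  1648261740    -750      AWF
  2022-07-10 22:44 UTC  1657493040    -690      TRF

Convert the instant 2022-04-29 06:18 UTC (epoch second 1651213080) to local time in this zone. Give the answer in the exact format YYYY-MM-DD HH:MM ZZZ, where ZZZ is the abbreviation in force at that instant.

Query: 2022-04-29 06:18 UTC
Rule 2/3 (AWF, -12:30): 2022-03-26 02:29 UTC ≤ query < 2022-07-10 22:44 UTC
6·60 + 18 - 750 = -372 min
-372 = -1·1440 + 1068; 1068 = 17·60 + 48 → 17:48, 2022-04-29 - 1 day = 2022-04-28
→ 2022-04-28 17:48 AWF

2022-04-28 17:48 AWF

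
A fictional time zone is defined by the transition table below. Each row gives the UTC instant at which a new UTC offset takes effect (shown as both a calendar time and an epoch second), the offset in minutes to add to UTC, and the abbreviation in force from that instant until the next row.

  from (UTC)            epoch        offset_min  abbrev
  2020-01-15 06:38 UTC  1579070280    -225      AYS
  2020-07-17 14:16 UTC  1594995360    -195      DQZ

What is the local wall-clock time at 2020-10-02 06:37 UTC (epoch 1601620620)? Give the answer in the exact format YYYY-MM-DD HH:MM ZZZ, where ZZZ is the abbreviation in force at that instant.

2020-10-02 03:22 DQZ

Query: 2020-10-02 06:37 UTC
Rule 2/2 (DQZ, -03:15): 2020-07-17 14:16 UTC ≤ query < +∞
6·60 + 37 - 195 = 202 min
202 = 0·1440 + 202; 202 = 3·60 + 22 → 03:22, same day
→ 2020-10-02 03:22 DQZ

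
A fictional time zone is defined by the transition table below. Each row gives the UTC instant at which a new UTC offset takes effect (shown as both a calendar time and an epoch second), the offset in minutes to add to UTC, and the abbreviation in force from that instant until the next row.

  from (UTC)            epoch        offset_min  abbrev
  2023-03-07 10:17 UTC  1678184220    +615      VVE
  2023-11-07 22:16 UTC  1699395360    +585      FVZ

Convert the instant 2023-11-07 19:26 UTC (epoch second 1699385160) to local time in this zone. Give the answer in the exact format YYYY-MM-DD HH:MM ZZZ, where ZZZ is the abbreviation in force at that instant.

2023-11-08 05:41 VVE

Query: 2023-11-07 19:26 UTC
Rule 1/2 (VVE, +10:15): 2023-03-07 10:17 UTC ≤ query < 2023-11-07 22:16 UTC
19·60 + 26 + 615 = 1781 min
1781 = 1·1440 + 341; 341 = 5·60 + 41 → 05:41, 2023-11-07 + 1 day = 2023-11-08
→ 2023-11-08 05:41 VVE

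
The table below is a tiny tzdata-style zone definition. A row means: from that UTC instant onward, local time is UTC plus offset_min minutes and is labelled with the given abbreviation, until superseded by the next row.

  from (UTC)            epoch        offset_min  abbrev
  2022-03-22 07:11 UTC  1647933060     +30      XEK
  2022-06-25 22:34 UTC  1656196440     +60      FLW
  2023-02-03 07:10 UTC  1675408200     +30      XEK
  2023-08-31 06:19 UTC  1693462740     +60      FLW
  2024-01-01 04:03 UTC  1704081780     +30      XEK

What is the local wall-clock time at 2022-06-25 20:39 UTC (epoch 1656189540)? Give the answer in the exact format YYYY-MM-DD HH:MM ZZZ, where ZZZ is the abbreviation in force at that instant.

2022-06-25 21:09 XEK

Query: 2022-06-25 20:39 UTC
Rule 1/5 (XEK, +00:30): 2022-03-22 07:11 UTC ≤ query < 2022-06-25 22:34 UTC
20·60 + 39 + 30 = 1269 min
1269 = 0·1440 + 1269; 1269 = 21·60 + 9 → 21:09, same day
→ 2022-06-25 21:09 XEK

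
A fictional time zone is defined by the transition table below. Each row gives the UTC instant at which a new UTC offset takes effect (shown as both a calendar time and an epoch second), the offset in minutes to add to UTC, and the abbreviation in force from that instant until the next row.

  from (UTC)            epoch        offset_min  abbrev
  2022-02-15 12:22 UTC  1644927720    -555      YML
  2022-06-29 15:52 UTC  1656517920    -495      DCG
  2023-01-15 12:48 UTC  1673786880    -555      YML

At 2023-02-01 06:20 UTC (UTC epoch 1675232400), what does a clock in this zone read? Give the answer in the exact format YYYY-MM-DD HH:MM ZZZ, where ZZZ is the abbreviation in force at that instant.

Query: 2023-02-01 06:20 UTC
Rule 3/3 (YML, -09:15): 2023-01-15 12:48 UTC ≤ query < +∞
6·60 + 20 - 555 = -175 min
-175 = -1·1440 + 1265; 1265 = 21·60 + 5 → 21:05, 2023-02-01 - 1 day = 2023-01-31
→ 2023-01-31 21:05 YML

2023-01-31 21:05 YML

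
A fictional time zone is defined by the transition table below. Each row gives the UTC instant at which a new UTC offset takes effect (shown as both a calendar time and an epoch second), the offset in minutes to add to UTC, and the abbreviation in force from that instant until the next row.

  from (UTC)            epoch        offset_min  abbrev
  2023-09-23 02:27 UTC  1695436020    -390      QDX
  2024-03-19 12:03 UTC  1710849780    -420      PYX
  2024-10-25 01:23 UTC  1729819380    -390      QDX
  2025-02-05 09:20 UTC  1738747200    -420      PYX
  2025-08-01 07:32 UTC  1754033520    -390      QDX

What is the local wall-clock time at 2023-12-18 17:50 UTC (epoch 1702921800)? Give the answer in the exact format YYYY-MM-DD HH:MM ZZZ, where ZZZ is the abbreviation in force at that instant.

2023-12-18 11:20 QDX

Query: 2023-12-18 17:50 UTC
Rule 1/5 (QDX, -06:30): 2023-09-23 02:27 UTC ≤ query < 2024-03-19 12:03 UTC
17·60 + 50 - 390 = 680 min
680 = 0·1440 + 680; 680 = 11·60 + 20 → 11:20, same day
→ 2023-12-18 11:20 QDX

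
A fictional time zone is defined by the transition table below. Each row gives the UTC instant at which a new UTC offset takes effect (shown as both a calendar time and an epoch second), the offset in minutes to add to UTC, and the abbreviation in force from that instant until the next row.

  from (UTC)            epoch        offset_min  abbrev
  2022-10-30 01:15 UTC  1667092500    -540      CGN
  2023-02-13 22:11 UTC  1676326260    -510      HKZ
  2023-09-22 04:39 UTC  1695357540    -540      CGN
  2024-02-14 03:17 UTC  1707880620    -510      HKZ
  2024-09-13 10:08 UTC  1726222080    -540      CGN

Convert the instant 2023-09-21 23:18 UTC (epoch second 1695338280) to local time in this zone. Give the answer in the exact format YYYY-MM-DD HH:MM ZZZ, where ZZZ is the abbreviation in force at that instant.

2023-09-21 14:48 HKZ

Query: 2023-09-21 23:18 UTC
Rule 2/5 (HKZ, -08:30): 2023-02-13 22:11 UTC ≤ query < 2023-09-22 04:39 UTC
23·60 + 18 - 510 = 888 min
888 = 0·1440 + 888; 888 = 14·60 + 48 → 14:48, same day
→ 2023-09-21 14:48 HKZ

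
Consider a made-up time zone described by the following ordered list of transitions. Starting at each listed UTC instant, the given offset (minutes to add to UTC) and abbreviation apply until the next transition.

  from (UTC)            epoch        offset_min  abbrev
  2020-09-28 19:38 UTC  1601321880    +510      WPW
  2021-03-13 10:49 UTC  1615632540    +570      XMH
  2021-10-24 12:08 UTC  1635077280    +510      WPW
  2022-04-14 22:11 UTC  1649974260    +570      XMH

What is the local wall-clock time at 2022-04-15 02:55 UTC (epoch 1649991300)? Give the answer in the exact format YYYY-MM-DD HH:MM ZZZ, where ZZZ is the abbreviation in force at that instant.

Query: 2022-04-15 02:55 UTC
Rule 4/4 (XMH, +09:30): 2022-04-14 22:11 UTC ≤ query < +∞
2·60 + 55 + 570 = 745 min
745 = 0·1440 + 745; 745 = 12·60 + 25 → 12:25, same day
→ 2022-04-15 12:25 XMH

2022-04-15 12:25 XMH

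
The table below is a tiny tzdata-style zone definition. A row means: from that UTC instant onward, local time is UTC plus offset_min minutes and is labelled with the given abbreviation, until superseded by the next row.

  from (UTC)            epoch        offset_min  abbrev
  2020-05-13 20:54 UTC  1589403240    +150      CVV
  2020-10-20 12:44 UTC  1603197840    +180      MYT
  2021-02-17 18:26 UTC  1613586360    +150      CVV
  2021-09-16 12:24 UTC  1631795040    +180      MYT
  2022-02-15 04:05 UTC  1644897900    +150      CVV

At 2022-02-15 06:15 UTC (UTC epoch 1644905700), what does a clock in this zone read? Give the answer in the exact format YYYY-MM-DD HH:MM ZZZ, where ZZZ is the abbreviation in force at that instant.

Query: 2022-02-15 06:15 UTC
Rule 5/5 (CVV, +02:30): 2022-02-15 04:05 UTC ≤ query < +∞
6·60 + 15 + 150 = 525 min
525 = 0·1440 + 525; 525 = 8·60 + 45 → 08:45, same day
→ 2022-02-15 08:45 CVV

2022-02-15 08:45 CVV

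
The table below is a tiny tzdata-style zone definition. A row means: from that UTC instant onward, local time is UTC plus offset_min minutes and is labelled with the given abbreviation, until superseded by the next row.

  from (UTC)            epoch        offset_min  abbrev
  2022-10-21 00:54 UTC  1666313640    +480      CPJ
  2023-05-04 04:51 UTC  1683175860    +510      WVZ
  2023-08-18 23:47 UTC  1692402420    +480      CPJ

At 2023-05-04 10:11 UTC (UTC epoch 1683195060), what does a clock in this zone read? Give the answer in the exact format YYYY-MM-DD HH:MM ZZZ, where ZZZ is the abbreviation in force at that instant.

2023-05-04 18:41 WVZ

Query: 2023-05-04 10:11 UTC
Rule 2/3 (WVZ, +08:30): 2023-05-04 04:51 UTC ≤ query < 2023-08-18 23:47 UTC
10·60 + 11 + 510 = 1121 min
1121 = 0·1440 + 1121; 1121 = 18·60 + 41 → 18:41, same day
→ 2023-05-04 18:41 WVZ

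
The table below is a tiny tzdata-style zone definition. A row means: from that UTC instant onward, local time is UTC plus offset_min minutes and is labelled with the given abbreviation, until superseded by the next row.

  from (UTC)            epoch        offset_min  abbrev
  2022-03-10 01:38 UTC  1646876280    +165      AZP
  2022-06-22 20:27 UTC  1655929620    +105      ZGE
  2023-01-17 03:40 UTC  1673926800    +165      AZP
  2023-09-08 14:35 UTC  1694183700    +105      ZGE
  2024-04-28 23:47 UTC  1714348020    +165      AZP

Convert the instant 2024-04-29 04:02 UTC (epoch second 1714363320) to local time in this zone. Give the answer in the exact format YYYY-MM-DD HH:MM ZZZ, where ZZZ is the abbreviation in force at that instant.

2024-04-29 06:47 AZP

Query: 2024-04-29 04:02 UTC
Rule 5/5 (AZP, +02:45): 2024-04-28 23:47 UTC ≤ query < +∞
4·60 + 2 + 165 = 407 min
407 = 0·1440 + 407; 407 = 6·60 + 47 → 06:47, same day
→ 2024-04-29 06:47 AZP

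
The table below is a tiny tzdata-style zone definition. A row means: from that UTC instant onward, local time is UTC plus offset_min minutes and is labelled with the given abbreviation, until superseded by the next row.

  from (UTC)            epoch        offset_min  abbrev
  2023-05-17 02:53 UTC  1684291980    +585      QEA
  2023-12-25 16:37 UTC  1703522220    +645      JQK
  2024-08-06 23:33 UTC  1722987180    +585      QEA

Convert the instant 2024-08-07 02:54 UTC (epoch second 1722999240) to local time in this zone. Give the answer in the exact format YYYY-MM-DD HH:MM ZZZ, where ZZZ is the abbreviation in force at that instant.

2024-08-07 12:39 QEA

Query: 2024-08-07 02:54 UTC
Rule 3/3 (QEA, +09:45): 2024-08-06 23:33 UTC ≤ query < +∞
2·60 + 54 + 585 = 759 min
759 = 0·1440 + 759; 759 = 12·60 + 39 → 12:39, same day
→ 2024-08-07 12:39 QEA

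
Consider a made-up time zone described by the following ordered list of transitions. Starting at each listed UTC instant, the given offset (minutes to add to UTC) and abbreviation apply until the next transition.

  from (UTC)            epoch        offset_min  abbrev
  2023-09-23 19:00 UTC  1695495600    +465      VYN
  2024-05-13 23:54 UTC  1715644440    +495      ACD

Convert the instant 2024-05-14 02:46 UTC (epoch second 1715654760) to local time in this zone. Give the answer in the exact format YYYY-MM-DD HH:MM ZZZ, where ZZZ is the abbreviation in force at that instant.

Query: 2024-05-14 02:46 UTC
Rule 2/2 (ACD, +08:15): 2024-05-13 23:54 UTC ≤ query < +∞
2·60 + 46 + 495 = 661 min
661 = 0·1440 + 661; 661 = 11·60 + 1 → 11:01, same day
→ 2024-05-14 11:01 ACD

2024-05-14 11:01 ACD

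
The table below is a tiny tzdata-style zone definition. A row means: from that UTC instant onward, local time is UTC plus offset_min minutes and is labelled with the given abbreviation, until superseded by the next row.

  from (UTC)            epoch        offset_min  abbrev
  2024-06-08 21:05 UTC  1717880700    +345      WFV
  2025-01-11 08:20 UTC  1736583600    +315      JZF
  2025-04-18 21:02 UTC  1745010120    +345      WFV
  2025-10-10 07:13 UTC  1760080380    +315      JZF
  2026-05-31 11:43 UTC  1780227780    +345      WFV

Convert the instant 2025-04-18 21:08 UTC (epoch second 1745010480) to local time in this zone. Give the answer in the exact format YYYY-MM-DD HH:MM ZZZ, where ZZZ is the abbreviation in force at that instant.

Query: 2025-04-18 21:08 UTC
Rule 3/5 (WFV, +05:45): 2025-04-18 21:02 UTC ≤ query < 2025-10-10 07:13 UTC
21·60 + 8 + 345 = 1613 min
1613 = 1·1440 + 173; 173 = 2·60 + 53 → 02:53, 2025-04-18 + 1 day = 2025-04-19
→ 2025-04-19 02:53 WFV

2025-04-19 02:53 WFV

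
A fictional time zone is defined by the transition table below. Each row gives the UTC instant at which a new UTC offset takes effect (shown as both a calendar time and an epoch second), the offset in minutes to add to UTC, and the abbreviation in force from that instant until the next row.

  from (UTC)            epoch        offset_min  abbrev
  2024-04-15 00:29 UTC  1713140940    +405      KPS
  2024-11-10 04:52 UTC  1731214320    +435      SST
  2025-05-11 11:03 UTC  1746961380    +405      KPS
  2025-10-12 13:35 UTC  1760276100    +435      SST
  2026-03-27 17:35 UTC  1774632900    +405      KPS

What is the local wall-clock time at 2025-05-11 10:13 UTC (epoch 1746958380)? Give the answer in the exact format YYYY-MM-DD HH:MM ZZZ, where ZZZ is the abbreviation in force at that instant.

Query: 2025-05-11 10:13 UTC
Rule 2/5 (SST, +07:15): 2024-11-10 04:52 UTC ≤ query < 2025-05-11 11:03 UTC
10·60 + 13 + 435 = 1048 min
1048 = 0·1440 + 1048; 1048 = 17·60 + 28 → 17:28, same day
→ 2025-05-11 17:28 SST

2025-05-11 17:28 SST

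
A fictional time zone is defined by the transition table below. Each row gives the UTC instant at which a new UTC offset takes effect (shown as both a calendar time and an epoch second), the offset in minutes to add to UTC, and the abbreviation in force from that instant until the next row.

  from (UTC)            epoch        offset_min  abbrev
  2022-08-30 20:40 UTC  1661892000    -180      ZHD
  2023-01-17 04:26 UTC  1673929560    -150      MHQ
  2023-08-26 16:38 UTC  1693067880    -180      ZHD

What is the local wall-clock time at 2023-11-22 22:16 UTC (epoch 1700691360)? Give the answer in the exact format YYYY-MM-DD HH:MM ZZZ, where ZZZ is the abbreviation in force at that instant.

2023-11-22 19:16 ZHD

Query: 2023-11-22 22:16 UTC
Rule 3/3 (ZHD, -03:00): 2023-08-26 16:38 UTC ≤ query < +∞
22·60 + 16 - 180 = 1156 min
1156 = 0·1440 + 1156; 1156 = 19·60 + 16 → 19:16, same day
→ 2023-11-22 19:16 ZHD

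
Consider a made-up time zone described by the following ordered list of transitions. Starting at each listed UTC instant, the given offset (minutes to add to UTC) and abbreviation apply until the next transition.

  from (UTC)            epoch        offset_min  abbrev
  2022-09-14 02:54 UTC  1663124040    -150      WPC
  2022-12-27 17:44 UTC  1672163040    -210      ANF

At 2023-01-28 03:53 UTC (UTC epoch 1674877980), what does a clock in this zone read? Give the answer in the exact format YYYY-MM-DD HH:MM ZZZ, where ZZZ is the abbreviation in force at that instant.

2023-01-28 00:23 ANF

Query: 2023-01-28 03:53 UTC
Rule 2/2 (ANF, -03:30): 2022-12-27 17:44 UTC ≤ query < +∞
3·60 + 53 - 210 = 23 min
23 = 0·1440 + 23; 23 = 0·60 + 23 → 00:23, same day
→ 2023-01-28 00:23 ANF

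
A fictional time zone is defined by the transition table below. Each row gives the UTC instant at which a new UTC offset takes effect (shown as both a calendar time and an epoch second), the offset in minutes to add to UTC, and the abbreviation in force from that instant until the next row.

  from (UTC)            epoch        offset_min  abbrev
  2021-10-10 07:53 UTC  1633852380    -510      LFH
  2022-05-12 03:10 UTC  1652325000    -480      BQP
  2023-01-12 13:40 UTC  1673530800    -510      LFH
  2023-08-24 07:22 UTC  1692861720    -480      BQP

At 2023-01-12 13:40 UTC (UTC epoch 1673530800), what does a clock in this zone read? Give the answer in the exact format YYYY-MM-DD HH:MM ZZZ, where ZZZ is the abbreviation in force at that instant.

Query: 2023-01-12 13:40 UTC
Rule 3/4 (LFH, -08:30): 2023-01-12 13:40 UTC ≤ query < 2023-08-24 07:22 UTC
13·60 + 40 - 510 = 310 min
310 = 0·1440 + 310; 310 = 5·60 + 10 → 05:10, same day
→ 2023-01-12 05:10 LFH

2023-01-12 05:10 LFH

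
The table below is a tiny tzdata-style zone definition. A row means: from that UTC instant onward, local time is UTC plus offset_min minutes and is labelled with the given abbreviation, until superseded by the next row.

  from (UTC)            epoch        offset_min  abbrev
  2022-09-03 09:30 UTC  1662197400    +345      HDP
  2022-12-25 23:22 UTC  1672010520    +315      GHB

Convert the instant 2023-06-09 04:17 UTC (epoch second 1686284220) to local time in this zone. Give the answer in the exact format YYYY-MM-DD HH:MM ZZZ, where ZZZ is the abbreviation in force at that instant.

Query: 2023-06-09 04:17 UTC
Rule 2/2 (GHB, +05:15): 2022-12-25 23:22 UTC ≤ query < +∞
4·60 + 17 + 315 = 572 min
572 = 0·1440 + 572; 572 = 9·60 + 32 → 09:32, same day
→ 2023-06-09 09:32 GHB

2023-06-09 09:32 GHB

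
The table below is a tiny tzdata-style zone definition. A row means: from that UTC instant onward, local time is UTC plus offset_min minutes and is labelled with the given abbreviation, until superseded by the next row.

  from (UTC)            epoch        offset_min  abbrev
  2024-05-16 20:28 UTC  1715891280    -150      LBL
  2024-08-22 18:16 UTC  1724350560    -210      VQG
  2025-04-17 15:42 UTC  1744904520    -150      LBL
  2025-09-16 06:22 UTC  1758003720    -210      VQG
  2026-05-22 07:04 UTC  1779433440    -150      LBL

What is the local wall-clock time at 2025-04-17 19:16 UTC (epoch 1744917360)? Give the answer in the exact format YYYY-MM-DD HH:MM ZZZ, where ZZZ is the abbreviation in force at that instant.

Query: 2025-04-17 19:16 UTC
Rule 3/5 (LBL, -02:30): 2025-04-17 15:42 UTC ≤ query < 2025-09-16 06:22 UTC
19·60 + 16 - 150 = 1006 min
1006 = 0·1440 + 1006; 1006 = 16·60 + 46 → 16:46, same day
→ 2025-04-17 16:46 LBL

2025-04-17 16:46 LBL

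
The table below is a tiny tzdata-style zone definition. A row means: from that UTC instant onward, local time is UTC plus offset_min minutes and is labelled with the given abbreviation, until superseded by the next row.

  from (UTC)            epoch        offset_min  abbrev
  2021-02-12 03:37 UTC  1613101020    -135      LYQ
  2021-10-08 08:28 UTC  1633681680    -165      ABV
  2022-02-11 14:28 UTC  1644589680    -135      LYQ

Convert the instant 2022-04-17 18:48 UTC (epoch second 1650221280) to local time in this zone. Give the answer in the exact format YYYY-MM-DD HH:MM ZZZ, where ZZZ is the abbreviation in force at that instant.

2022-04-17 16:33 LYQ

Query: 2022-04-17 18:48 UTC
Rule 3/3 (LYQ, -02:15): 2022-02-11 14:28 UTC ≤ query < +∞
18·60 + 48 - 135 = 993 min
993 = 0·1440 + 993; 993 = 16·60 + 33 → 16:33, same day
→ 2022-04-17 16:33 LYQ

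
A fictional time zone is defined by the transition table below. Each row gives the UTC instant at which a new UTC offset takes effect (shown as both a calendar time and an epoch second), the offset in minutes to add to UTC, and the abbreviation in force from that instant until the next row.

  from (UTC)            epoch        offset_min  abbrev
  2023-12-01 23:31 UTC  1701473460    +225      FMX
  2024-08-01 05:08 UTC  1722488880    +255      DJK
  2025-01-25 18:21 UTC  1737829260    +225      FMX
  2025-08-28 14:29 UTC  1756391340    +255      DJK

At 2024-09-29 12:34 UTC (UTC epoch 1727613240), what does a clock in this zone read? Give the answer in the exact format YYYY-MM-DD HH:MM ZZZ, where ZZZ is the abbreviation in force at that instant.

Query: 2024-09-29 12:34 UTC
Rule 2/4 (DJK, +04:15): 2024-08-01 05:08 UTC ≤ query < 2025-01-25 18:21 UTC
12·60 + 34 + 255 = 1009 min
1009 = 0·1440 + 1009; 1009 = 16·60 + 49 → 16:49, same day
→ 2024-09-29 16:49 DJK

2024-09-29 16:49 DJK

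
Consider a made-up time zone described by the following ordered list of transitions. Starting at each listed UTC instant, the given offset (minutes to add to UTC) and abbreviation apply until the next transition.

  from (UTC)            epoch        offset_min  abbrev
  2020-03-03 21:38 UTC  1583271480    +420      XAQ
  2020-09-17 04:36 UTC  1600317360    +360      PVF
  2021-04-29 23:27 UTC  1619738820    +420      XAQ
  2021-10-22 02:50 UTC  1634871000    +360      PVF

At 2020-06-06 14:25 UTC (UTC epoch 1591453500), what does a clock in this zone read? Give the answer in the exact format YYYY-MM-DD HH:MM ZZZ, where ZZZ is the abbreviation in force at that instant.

2020-06-06 21:25 XAQ

Query: 2020-06-06 14:25 UTC
Rule 1/4 (XAQ, +07:00): 2020-03-03 21:38 UTC ≤ query < 2020-09-17 04:36 UTC
14·60 + 25 + 420 = 1285 min
1285 = 0·1440 + 1285; 1285 = 21·60 + 25 → 21:25, same day
→ 2020-06-06 21:25 XAQ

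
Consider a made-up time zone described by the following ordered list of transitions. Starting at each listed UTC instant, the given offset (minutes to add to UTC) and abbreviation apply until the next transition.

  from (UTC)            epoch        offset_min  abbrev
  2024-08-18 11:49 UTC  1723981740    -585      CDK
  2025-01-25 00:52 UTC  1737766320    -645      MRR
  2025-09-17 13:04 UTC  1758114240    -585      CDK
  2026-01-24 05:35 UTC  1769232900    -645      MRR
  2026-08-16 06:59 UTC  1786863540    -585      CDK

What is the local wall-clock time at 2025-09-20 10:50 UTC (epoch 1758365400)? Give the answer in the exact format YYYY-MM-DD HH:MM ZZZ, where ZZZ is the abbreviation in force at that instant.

Query: 2025-09-20 10:50 UTC
Rule 3/5 (CDK, -09:45): 2025-09-17 13:04 UTC ≤ query < 2026-01-24 05:35 UTC
10·60 + 50 - 585 = 65 min
65 = 0·1440 + 65; 65 = 1·60 + 5 → 01:05, same day
→ 2025-09-20 01:05 CDK

2025-09-20 01:05 CDK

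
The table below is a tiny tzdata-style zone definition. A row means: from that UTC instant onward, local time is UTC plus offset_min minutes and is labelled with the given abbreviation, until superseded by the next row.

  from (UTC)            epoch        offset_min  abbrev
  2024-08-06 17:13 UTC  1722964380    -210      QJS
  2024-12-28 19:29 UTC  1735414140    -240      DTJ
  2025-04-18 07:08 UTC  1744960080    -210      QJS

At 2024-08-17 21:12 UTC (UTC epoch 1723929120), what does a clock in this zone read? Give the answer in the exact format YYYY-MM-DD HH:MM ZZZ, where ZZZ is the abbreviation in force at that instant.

2024-08-17 17:42 QJS

Query: 2024-08-17 21:12 UTC
Rule 1/3 (QJS, -03:30): 2024-08-06 17:13 UTC ≤ query < 2024-12-28 19:29 UTC
21·60 + 12 - 210 = 1062 min
1062 = 0·1440 + 1062; 1062 = 17·60 + 42 → 17:42, same day
→ 2024-08-17 17:42 QJS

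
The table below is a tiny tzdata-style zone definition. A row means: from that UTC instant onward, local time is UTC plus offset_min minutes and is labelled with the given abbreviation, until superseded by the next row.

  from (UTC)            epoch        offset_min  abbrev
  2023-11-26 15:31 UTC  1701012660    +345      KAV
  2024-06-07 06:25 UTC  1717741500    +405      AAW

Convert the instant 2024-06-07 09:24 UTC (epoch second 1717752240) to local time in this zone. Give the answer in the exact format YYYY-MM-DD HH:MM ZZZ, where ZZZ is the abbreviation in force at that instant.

2024-06-07 16:09 AAW

Query: 2024-06-07 09:24 UTC
Rule 2/2 (AAW, +06:45): 2024-06-07 06:25 UTC ≤ query < +∞
9·60 + 24 + 405 = 969 min
969 = 0·1440 + 969; 969 = 16·60 + 9 → 16:09, same day
→ 2024-06-07 16:09 AAW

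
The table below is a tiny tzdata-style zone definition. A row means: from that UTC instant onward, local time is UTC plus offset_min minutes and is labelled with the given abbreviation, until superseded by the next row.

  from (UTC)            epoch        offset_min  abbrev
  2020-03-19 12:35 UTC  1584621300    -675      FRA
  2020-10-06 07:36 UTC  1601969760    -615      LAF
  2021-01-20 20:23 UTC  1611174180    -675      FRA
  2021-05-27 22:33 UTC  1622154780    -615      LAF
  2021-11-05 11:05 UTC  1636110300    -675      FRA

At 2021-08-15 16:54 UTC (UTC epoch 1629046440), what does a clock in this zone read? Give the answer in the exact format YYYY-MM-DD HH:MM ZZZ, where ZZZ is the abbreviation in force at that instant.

2021-08-15 06:39 LAF

Query: 2021-08-15 16:54 UTC
Rule 4/5 (LAF, -10:15): 2021-05-27 22:33 UTC ≤ query < 2021-11-05 11:05 UTC
16·60 + 54 - 615 = 399 min
399 = 0·1440 + 399; 399 = 6·60 + 39 → 06:39, same day
→ 2021-08-15 06:39 LAF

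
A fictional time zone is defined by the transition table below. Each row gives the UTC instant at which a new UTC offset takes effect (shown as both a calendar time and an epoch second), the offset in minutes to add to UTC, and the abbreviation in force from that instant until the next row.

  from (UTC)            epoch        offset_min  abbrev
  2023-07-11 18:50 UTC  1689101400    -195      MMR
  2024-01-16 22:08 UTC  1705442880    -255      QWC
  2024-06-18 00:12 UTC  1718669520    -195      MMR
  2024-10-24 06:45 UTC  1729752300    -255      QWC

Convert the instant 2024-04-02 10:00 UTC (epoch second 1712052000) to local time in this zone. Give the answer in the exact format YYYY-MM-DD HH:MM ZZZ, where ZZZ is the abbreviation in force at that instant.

2024-04-02 05:45 QWC

Query: 2024-04-02 10:00 UTC
Rule 2/4 (QWC, -04:15): 2024-01-16 22:08 UTC ≤ query < 2024-06-18 00:12 UTC
10·60 + 0 - 255 = 345 min
345 = 0·1440 + 345; 345 = 5·60 + 45 → 05:45, same day
→ 2024-04-02 05:45 QWC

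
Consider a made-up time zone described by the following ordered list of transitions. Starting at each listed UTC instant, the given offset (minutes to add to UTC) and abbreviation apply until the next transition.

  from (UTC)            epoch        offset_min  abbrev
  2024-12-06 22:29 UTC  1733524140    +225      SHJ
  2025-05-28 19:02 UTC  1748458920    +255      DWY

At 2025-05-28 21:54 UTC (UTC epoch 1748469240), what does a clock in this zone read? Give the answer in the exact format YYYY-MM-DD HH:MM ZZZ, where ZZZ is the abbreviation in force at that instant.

2025-05-29 02:09 DWY

Query: 2025-05-28 21:54 UTC
Rule 2/2 (DWY, +04:15): 2025-05-28 19:02 UTC ≤ query < +∞
21·60 + 54 + 255 = 1569 min
1569 = 1·1440 + 129; 129 = 2·60 + 9 → 02:09, 2025-05-28 + 1 day = 2025-05-29
→ 2025-05-29 02:09 DWY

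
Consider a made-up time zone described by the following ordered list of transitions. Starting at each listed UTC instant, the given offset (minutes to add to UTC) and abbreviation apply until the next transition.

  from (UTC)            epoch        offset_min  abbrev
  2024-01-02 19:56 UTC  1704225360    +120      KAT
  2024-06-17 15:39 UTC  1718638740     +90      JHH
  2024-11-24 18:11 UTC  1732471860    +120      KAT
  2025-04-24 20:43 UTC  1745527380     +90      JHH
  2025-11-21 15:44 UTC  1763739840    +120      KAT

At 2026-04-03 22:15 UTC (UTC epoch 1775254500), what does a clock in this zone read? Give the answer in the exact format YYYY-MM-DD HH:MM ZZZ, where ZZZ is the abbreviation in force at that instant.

Query: 2026-04-03 22:15 UTC
Rule 5/5 (KAT, +02:00): 2025-11-21 15:44 UTC ≤ query < +∞
22·60 + 15 + 120 = 1455 min
1455 = 1·1440 + 15; 15 = 0·60 + 15 → 00:15, 2026-04-03 + 1 day = 2026-04-04
→ 2026-04-04 00:15 KAT

2026-04-04 00:15 KAT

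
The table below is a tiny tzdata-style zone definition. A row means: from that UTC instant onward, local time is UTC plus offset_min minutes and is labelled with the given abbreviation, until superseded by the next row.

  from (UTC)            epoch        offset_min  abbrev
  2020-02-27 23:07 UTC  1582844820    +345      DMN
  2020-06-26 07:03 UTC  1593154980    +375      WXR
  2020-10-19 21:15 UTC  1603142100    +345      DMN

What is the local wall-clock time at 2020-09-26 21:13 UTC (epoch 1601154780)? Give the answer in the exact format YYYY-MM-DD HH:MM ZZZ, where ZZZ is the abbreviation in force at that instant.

2020-09-27 03:28 WXR

Query: 2020-09-26 21:13 UTC
Rule 2/3 (WXR, +06:15): 2020-06-26 07:03 UTC ≤ query < 2020-10-19 21:15 UTC
21·60 + 13 + 375 = 1648 min
1648 = 1·1440 + 208; 208 = 3·60 + 28 → 03:28, 2020-09-26 + 1 day = 2020-09-27
→ 2020-09-27 03:28 WXR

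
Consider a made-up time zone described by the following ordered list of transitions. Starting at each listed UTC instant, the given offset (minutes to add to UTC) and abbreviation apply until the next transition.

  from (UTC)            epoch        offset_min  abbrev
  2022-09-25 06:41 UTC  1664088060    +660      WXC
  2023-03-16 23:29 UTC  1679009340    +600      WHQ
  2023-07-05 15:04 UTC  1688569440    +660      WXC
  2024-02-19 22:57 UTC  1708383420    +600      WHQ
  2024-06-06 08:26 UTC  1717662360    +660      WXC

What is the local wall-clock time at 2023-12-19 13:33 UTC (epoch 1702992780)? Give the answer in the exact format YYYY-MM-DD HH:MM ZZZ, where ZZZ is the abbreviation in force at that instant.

Query: 2023-12-19 13:33 UTC
Rule 3/5 (WXC, +11:00): 2023-07-05 15:04 UTC ≤ query < 2024-02-19 22:57 UTC
13·60 + 33 + 660 = 1473 min
1473 = 1·1440 + 33; 33 = 0·60 + 33 → 00:33, 2023-12-19 + 1 day = 2023-12-20
→ 2023-12-20 00:33 WXC

2023-12-20 00:33 WXC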